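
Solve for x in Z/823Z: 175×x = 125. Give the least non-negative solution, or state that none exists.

471

gcd(175, 823) = 1, so a unique solution mod 823 exists.
175⁻¹ ≡ 649 (mod 823).
x ≡ 649×125 ≡ 471 (mod 823).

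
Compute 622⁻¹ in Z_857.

795

By the extended Euclidean algorithm:
857 = 1*622 + 235
622 = 2*235 + 152
235 = 1*152 + 83
152 = 1*83 + 69
83 = 1*69 + 14
69 = 4*14 + 13
14 = 1*13 + 1
13 = 13*1 + 0
gcd(622, 857) = 1, so the inverse exists.
Back-substitute for 1:
1 = 1*14 − 1*13
  = −1*69 + 5*14
  = 5*83 − 6*69
  = −6*152 + 11*83
  = 11*235 − 17*152
  = −17*622 + 45*235
  = 45*857 − 62*622
So 622⁻¹ ≡ −62 ≡ 795 (mod 857).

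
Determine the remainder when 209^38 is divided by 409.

229

Compute successive squares:
38 in binary is 100110, i.e. 38 = 32 + 4 + 2.
209^1 ≡ 209 (mod 409)
209^2 ≡ 209^2 = 43681 ≡ 327 (mod 409)
209^4 ≡ 327^2 = 106929 ≡ 180 (mod 409)
209^8 ≡ 180^2 = 32400 ≡ 89 (mod 409)
209^16 ≡ 89^2 = 7921 ≡ 150 (mod 409)
209^32 ≡ 150^2 = 22500 ≡ 5 (mod 409)
209^38 = 209^32 · 209^4 · 209^2 ≡ 5 · 180 · 327 (mod 409).
Accumulate the product:
5 · 180 = 900 ≡ 82
82 · 327 = 26814 ≡ 229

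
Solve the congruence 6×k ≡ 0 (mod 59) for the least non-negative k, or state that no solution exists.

0

gcd(6, 59) = 1, so a unique solution mod 59 exists.
6⁻¹ ≡ 10 (mod 59).
k ≡ 10×0 ≡ 0 (mod 59).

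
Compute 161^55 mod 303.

Using repeated squaring:
55 in binary is 110111, i.e. 55 = 32 + 16 + 4 + 2 + 1.
161^1 ≡ 161 (mod 303)
161^2 ≡ 161^2 = 25921 ≡ 166 (mod 303)
161^4 ≡ 166^2 = 27556 ≡ 286 (mod 303)
161^8 ≡ 286^2 = 81796 ≡ 289 (mod 303)
161^16 ≡ 289^2 = 83521 ≡ 196 (mod 303)
161^32 ≡ 196^2 = 38416 ≡ 238 (mod 303)
161^55 = 161^32 · 161^16 · 161^4 · 161^2 · 161^1 ≡ 238 · 196 · 286 · 166 · 161 (mod 303).
Accumulate the product:
238 · 196 = 46648 ≡ 289
289 · 286 = 82654 ≡ 238
238 · 166 = 39508 ≡ 118
118 · 161 = 18998 ≡ 212

212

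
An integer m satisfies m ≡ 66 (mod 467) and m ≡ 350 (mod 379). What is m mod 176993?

467⁻¹ mod 379: 467×56 ≡ 1 (mod 379), so 467⁻¹ ≡ 56.
m = 66 + 467×((350 − 66)×56 mod 379) = 66 + 467×365 = 170521.

170521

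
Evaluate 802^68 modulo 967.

659

68 in binary is 1000100, i.e. 68 = 64 + 4.
802^1 ≡ 802 (mod 967)
802^2 ≡ 802^2 = 643204 ≡ 149 (mod 967)
802^4 ≡ 149^2 = 22201 ≡ 927 (mod 967)
802^8 ≡ 927^2 = 859329 ≡ 633 (mod 967)
802^16 ≡ 633^2 = 400689 ≡ 351 (mod 967)
802^32 ≡ 351^2 = 123201 ≡ 392 (mod 967)
802^64 ≡ 392^2 = 153664 ≡ 878 (mod 967)
802^68 = 802^64 × 802^4 ≡ 878 × 927 (mod 967).
878 × 927 = 813906 ≡ 659 (mod 967).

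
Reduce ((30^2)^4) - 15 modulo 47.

(30)^2 ≡ 7 (mod 47)
(7)^4 ≡ 4 (mod 47)
4 - 15 = -11 ≡ 36 (mod 47)

36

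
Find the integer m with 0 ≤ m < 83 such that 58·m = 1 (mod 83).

73

83 = 1×58 + 25
58 = 2×25 + 8
25 = 3×8 + 1
8 = 8×1 + 0
gcd(58, 83) = 1, so the inverse exists.
Back-substitute for 1:
1 = 1×25 − 3×8
  = −3×58 + 7×25
  = 7×83 − 10×58
So 58⁻¹ ≡ −10 ≡ 73 (mod 83).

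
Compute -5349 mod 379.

336

-5349 = -15×379 + 336, so -5349 ≡ 336 (mod 379).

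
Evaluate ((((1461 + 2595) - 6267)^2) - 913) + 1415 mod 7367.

4702

1461 + 2595 = 4056
4056 - 6267 = -2211 ≡ 5156 (mod 7367)
(5156)^2 ≡ 4200 (mod 7367)
4200 - 913 = 3287
3287 + 1415 = 4702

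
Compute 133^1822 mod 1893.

Compute successive squares:
1822 in binary is 11100011110, i.e. 1822 = 1024 + 512 + 256 + 16 + 8 + 4 + 2.
133^1 ≡ 133 (mod 1893)
133^2 ≡ 133^2 = 17689 ≡ 652 (mod 1893)
133^4 ≡ 652^2 = 425104 ≡ 1072 (mod 1893)
133^8 ≡ 1072^2 = 1149184 ≡ 133 (mod 1893)
133^16 ≡ 133^2 = 17689 ≡ 652 (mod 1893)
133^32 ≡ 652^2 = 425104 ≡ 1072 (mod 1893)
133^64 ≡ 1072^2 = 1149184 ≡ 133 (mod 1893)
133^128 ≡ 133^2 = 17689 ≡ 652 (mod 1893)
133^256 ≡ 652^2 = 425104 ≡ 1072 (mod 1893)
133^512 ≡ 1072^2 = 1149184 ≡ 133 (mod 1893)
133^1024 ≡ 133^2 = 17689 ≡ 652 (mod 1893)
133^1822 = 133^1024 · 133^512 · 133^256 · 133^16 · 133^8 · 133^4 · 133^2 ≡ 652 · 133 · 1072 · 652 · 133 · 1072 · 652 (mod 1893).
Accumulate the product:
652 · 133 = 86716 ≡ 1531
1531 · 1072 = 1641232 ≡ 1
1 · 652 = 652
652 · 133 = 86716 ≡ 1531
1531 · 1072 = 1641232 ≡ 1
1 · 652 = 652

652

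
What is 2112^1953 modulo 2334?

1146

Using repeated squaring:
1953 in binary is 11110100001, i.e. 1953 = 1024 + 512 + 256 + 128 + 32 + 1.
2112^1 ≡ 2112 (mod 2334)
2112^2 ≡ 2112^2 = 4460544 ≡ 270 (mod 2334)
2112^4 ≡ 270^2 = 72900 ≡ 546 (mod 2334)
2112^8 ≡ 546^2 = 298116 ≡ 1698 (mod 2334)
2112^16 ≡ 1698^2 = 2883204 ≡ 714 (mod 2334)
2112^32 ≡ 714^2 = 509796 ≡ 984 (mod 2334)
2112^64 ≡ 984^2 = 968256 ≡ 1980 (mod 2334)
2112^128 ≡ 1980^2 = 3920400 ≡ 1614 (mod 2334)
2112^256 ≡ 1614^2 = 2604996 ≡ 252 (mod 2334)
2112^512 ≡ 252^2 = 63504 ≡ 486 (mod 2334)
2112^1024 ≡ 486^2 = 236196 ≡ 462 (mod 2334)
2112^1953 = 2112^1024 · 2112^512 · 2112^256 · 2112^128 · 2112^32 · 2112^1 ≡ 462 · 486 · 252 · 1614 · 984 · 2112 (mod 2334).
Accumulate the product:
462 · 486 = 224532 ≡ 468
468 · 252 = 117936 ≡ 1236
1236 · 1614 = 1994904 ≡ 1668
1668 · 984 = 1641312 ≡ 510
510 · 2112 = 1077120 ≡ 1146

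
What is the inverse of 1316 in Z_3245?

Apply the Euclidean algorithm and back-substitute:
3245 = 2*1316 + 613
1316 = 2*613 + 90
613 = 6*90 + 73
90 = 1*73 + 17
73 = 4*17 + 5
17 = 3*5 + 2
5 = 2*2 + 1
2 = 2*1 + 0
gcd(1316, 3245) = 1, so the inverse exists.
Back-substitute for 1:
1 = 1*5 − 2*2
  = −2*17 + 7*5
  = 7*73 − 30*17
  = −30*90 + 37*73
  = 37*613 − 252*90
  = −252*1316 + 541*613
  = 541*3245 − 1334*1316
So 1316⁻¹ ≡ −1334 ≡ 1911 (mod 3245).

1911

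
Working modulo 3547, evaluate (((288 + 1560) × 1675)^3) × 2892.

2578

288 + 1560 = 1848
1848 × 1675 = 3095400 ≡ 2416 (mod 3547)
(2416)^3 ≡ 1534 (mod 3547)
1534 × 2892 = 4436328 ≡ 2578 (mod 3547)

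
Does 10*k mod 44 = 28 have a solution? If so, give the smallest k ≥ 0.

gcd(10, 44) = 2, and 2 | 28, so solutions exist.
Divide through by 2: 5*k ≡ 14 (mod 22).
5⁻¹ ≡ 9 (mod 22).
k ≡ 9*14 ≡ 16 (mod 22).
The smallest non-negative solution is k = 16.

16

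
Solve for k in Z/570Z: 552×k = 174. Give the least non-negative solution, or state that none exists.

22

gcd(552, 570) = 6, and 6 | 174, so solutions exist.
Divide through by 6: 92×k = 29 (mod 95).
92⁻¹ ≡ 63 (mod 95).
k ≡ 63×29 ≡ 22 (mod 95).
The smallest non-negative solution is k = 22.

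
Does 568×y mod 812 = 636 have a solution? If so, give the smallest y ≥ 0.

gcd(568, 812) = 4, and 4 | 636, so solutions exist.
Divide through by 4: 142×y ≡ 159 (mod 203).
142⁻¹ ≡ 193 (mod 203).
y ≡ 193×159 ≡ 34 (mod 203).
The smallest non-negative solution is y = 34.

34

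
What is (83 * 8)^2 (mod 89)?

83 * 8 = 664 ≡ 41 (mod 89)
(41)^2 ≡ 79 (mod 89)

79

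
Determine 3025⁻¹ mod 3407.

3407 = 1×3025 + 382
3025 = 7×382 + 351
382 = 1×351 + 31
351 = 11×31 + 10
31 = 3×10 + 1
10 = 10×1 + 0
gcd(3025, 3407) = 1, so the inverse exists.
Bézout: 1 = 293×3407 − 330×3025.
So 3025⁻¹ ≡ −330 ≡ 3077 (mod 3407).

3077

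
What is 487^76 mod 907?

544

Compute successive squares:
76 in binary is 1001100, i.e. 76 = 64 + 8 + 4.
487^1 ≡ 487 (mod 907)
487^2 ≡ 487^2 = 237169 ≡ 442 (mod 907)
487^4 ≡ 442^2 = 195364 ≡ 359 (mod 907)
487^8 ≡ 359^2 = 128881 ≡ 87 (mod 907)
487^16 ≡ 87^2 = 7569 ≡ 313 (mod 907)
487^32 ≡ 313^2 = 97969 ≡ 13 (mod 907)
487^64 ≡ 13^2 = 169 (mod 907)
487^76 = 487^64 * 487^8 * 487^4 ≡ 169 * 87 * 359 (mod 907).
Accumulate the product:
169 * 87 = 14703 ≡ 191
191 * 359 = 68569 ≡ 544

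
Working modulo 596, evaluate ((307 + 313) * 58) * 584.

307 + 313 = 620 ≡ 24 (mod 596)
24 * 58 = 1392 ≡ 200 (mod 596)
200 * 584 = 116800 ≡ 580 (mod 596)

580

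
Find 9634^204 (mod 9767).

5808

Using repeated squaring:
9634^1 ≡ 9634 (mod 9767)
9634^2 ≡ 9634^2 = 92813956 ≡ 7922 (mod 9767)
9634^4 ≡ 7922^2 = 62758084 ≡ 5109 (mod 9767)
9634^8 ≡ 5109^2 = 26101881 ≡ 4457 (mod 9767)
9634^16 ≡ 4457^2 = 19864849 ≡ 8538 (mod 9767)
9634^32 ≡ 8538^2 = 72897444 ≡ 6323 (mod 9767)
9634^64 ≡ 6323^2 = 39980329 ≡ 3998 (mod 9767)
9634^128 ≡ 3998^2 = 15984004 ≡ 5192 (mod 9767)
9634^204 = 9634^128 × 9634^64 × 9634^8 × 9634^4 ≡ 5192 × 3998 × 4457 × 5109 (mod 9767).
Accumulate the product:
5192 × 3998 = 20757616 ≡ 2741
2741 × 4457 = 12216637 ≡ 7887
7887 × 5109 = 40294683 ≡ 5808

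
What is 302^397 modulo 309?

257

302^1 ≡ 302 (mod 309)
302^2 ≡ 302^2 = 91204 ≡ 49 (mod 309)
302^4 ≡ 49^2 = 2401 ≡ 238 (mod 309)
302^8 ≡ 238^2 = 56644 ≡ 97 (mod 309)
302^16 ≡ 97^2 = 9409 ≡ 139 (mod 309)
302^32 ≡ 139^2 = 19321 ≡ 163 (mod 309)
302^64 ≡ 163^2 = 26569 ≡ 304 (mod 309)
302^128 ≡ 304^2 = 92416 ≡ 25 (mod 309)
302^256 ≡ 25^2 = 625 ≡ 7 (mod 309)
302^397 = 302^256 * 302^128 * 302^8 * 302^4 * 302^1 ≡ 7 * 25 * 97 * 238 * 302 (mod 309).
Accumulate the product:
7 * 25 = 175
175 * 97 = 16975 ≡ 289
289 * 238 = 68782 ≡ 184
184 * 302 = 55568 ≡ 257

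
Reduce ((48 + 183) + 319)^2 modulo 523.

48 + 183 = 231
231 + 319 = 550 ≡ 27 (mod 523)
(27)^2 ≡ 206 (mod 523)

206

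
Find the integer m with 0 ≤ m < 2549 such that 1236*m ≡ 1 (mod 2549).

1920

Apply the Euclidean algorithm and back-substitute:
2549 = 2·1236 + 77
1236 = 16·77 + 4
77 = 19·4 + 1
4 = 4·1 + 0
gcd(1236, 2549) = 1, so the inverse exists.
Back-substitute for 1:
1 = 1·77 − 19·4
  = −19·1236 + 305·77
  = 305·2549 − 629·1236
So 1236⁻¹ ≡ −629 ≡ 1920 (mod 2549).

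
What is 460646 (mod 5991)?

460646 = 76·5991 + 5330, so 460646 ≡ 5330 (mod 5991).

5330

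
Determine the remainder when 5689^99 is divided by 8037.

2431

Using repeated squaring:
5689^1 ≡ 5689 (mod 8037)
5689^2 ≡ 5689^2 = 32364721 ≡ 7759 (mod 8037)
5689^4 ≡ 7759^2 = 60202081 ≡ 4951 (mod 8037)
5689^8 ≡ 4951^2 = 24512401 ≡ 7588 (mod 8037)
5689^16 ≡ 7588^2 = 57577744 ≡ 676 (mod 8037)
5689^32 ≡ 676^2 = 456976 ≡ 6904 (mod 8037)
5689^64 ≡ 6904^2 = 47665216 ≡ 5806 (mod 8037)
5689^99 = 5689^64 · 5689^32 · 5689^2 · 5689^1 ≡ 5806 · 6904 · 7759 · 5689 (mod 8037).
Accumulate the product:
5806 · 6904 = 40084624 ≡ 4105
4105 · 7759 = 31850695 ≡ 64
64 · 5689 = 364096 ≡ 2431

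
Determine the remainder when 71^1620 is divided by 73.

1

Compute successive squares:
71^1 ≡ 71 (mod 73)
71^2 ≡ 71^2 = 5041 ≡ 4 (mod 73)
71^4 ≡ 4^2 = 16 (mod 73)
71^8 ≡ 16^2 = 256 ≡ 37 (mod 73)
71^16 ≡ 37^2 = 1369 ≡ 55 (mod 73)
71^32 ≡ 55^2 = 3025 ≡ 32 (mod 73)
71^64 ≡ 32^2 = 1024 ≡ 2 (mod 73)
71^128 ≡ 2^2 = 4 (mod 73)
71^256 ≡ 4^2 = 16 (mod 73)
71^512 ≡ 16^2 = 256 ≡ 37 (mod 73)
71^1024 ≡ 37^2 = 1369 ≡ 55 (mod 73)
71^1620 = 71^1024 × 71^512 × 71^64 × 71^16 × 71^4 ≡ 55 × 37 × 2 × 55 × 16 (mod 73).
Accumulate the product:
55 × 37 = 2035 ≡ 64
64 × 2 = 128 ≡ 55
55 × 55 = 3025 ≡ 32
32 × 16 = 512 ≡ 1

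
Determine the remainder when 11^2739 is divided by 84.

2739 in binary is 101010110011, i.e. 2739 = 2048 + 512 + 128 + 32 + 16 + 2 + 1.
11^1 ≡ 11 (mod 84)
11^2 ≡ 11^2 = 121 ≡ 37 (mod 84)
11^4 ≡ 37^2 = 1369 ≡ 25 (mod 84)
11^8 ≡ 25^2 = 625 ≡ 37 (mod 84)
11^16 ≡ 37^2 = 1369 ≡ 25 (mod 84)
11^32 ≡ 25^2 = 625 ≡ 37 (mod 84)
11^64 ≡ 37^2 = 1369 ≡ 25 (mod 84)
11^128 ≡ 25^2 = 625 ≡ 37 (mod 84)
11^256 ≡ 37^2 = 1369 ≡ 25 (mod 84)
11^512 ≡ 25^2 = 625 ≡ 37 (mod 84)
11^1024 ≡ 37^2 = 1369 ≡ 25 (mod 84)
11^2048 ≡ 25^2 = 625 ≡ 37 (mod 84)
11^2739 = 11^2048 * 11^512 * 11^128 * 11^32 * 11^16 * 11^2 * 11^1 ≡ 37 * 37 * 37 * 37 * 25 * 37 * 11 (mod 84).
Accumulate the product:
37 * 37 = 1369 ≡ 25
25 * 37 = 925 ≡ 1
1 * 37 = 37
37 * 25 = 925 ≡ 1
1 * 37 = 37
37 * 11 = 407 ≡ 71

71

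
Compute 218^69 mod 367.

359

218^1 ≡ 218 (mod 367)
218^2 ≡ 218^2 = 47524 ≡ 181 (mod 367)
218^4 ≡ 181^2 = 32761 ≡ 98 (mod 367)
218^8 ≡ 98^2 = 9604 ≡ 62 (mod 367)
218^16 ≡ 62^2 = 3844 ≡ 174 (mod 367)
218^32 ≡ 174^2 = 30276 ≡ 182 (mod 367)
218^64 ≡ 182^2 = 33124 ≡ 94 (mod 367)
218^69 = 218^64 * 218^4 * 218^1 ≡ 94 * 98 * 218 (mod 367).
Accumulate the product:
94 * 98 = 9212 ≡ 37
37 * 218 = 8066 ≡ 359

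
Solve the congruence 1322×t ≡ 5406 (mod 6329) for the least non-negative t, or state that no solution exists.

gcd(1322, 6329) = 1, so a unique solution mod 6329 exists.
1322⁻¹ ≡ 5338 (mod 6329).
t ≡ 5338×5406 ≡ 3317 (mod 6329).

3317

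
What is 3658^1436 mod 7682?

1436 in binary is 10110011100, i.e. 1436 = 1024 + 256 + 128 + 16 + 8 + 4.
3658^1 ≡ 3658 (mod 7682)
3658^2 ≡ 3658^2 = 13380964 ≡ 6602 (mod 7682)
3658^4 ≡ 6602^2 = 43586404 ≡ 6418 (mod 7682)
3658^8 ≡ 6418^2 = 41190724 ≡ 7522 (mod 7682)
3658^16 ≡ 7522^2 = 56580484 ≡ 2554 (mod 7682)
3658^32 ≡ 2554^2 = 6522916 ≡ 898 (mod 7682)
3658^64 ≡ 898^2 = 806404 ≡ 7476 (mod 7682)
3658^128 ≡ 7476^2 = 55890576 ≡ 4026 (mod 7682)
3658^256 ≡ 4026^2 = 16208676 ≡ 7338 (mod 7682)
3658^512 ≡ 7338^2 = 53846244 ≡ 3106 (mod 7682)
3658^1024 ≡ 3106^2 = 9647236 ≡ 6326 (mod 7682)
3658^1436 = 3658^1024 · 3658^256 · 3658^128 · 3658^16 · 3658^8 · 3658^4 ≡ 6326 · 7338 · 4026 · 2554 · 7522 · 6418 (mod 7682).
Accumulate the product:
6326 · 7338 = 46420188 ≡ 5544
5544 · 4026 = 22320144 ≡ 3934
3934 · 2554 = 10047436 ≡ 7062
7062 · 7522 = 53120364 ≡ 7016
7016 · 6418 = 45028688 ≡ 4486

4486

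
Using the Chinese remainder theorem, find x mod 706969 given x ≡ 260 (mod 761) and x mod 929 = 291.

96907

761⁻¹ mod 929: 761·94 ≡ 1 (mod 929), so 761⁻¹ ≡ 94.
x = 260 + 761·((291 − 260)·94 mod 929) = 260 + 761·127 = 96907.
Check: 96907 mod 761 = 260, 96907 mod 929 = 291. ✓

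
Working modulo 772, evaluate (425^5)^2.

(425)^5 ≡ 173 (mod 772)
(173)^2 ≡ 593 (mod 772)

593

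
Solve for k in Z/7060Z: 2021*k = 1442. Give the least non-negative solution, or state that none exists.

gcd(2021, 7060) = 1, so a unique solution mod 7060 exists.
2021⁻¹ ≡ 3661 (mod 7060).
k ≡ 3661*1442 ≡ 5342 (mod 7060).

5342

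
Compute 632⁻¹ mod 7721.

Apply the Euclidean algorithm and back-substitute:
7721 = 12×632 + 137
632 = 4×137 + 84
137 = 1×84 + 53
84 = 1×53 + 31
53 = 1×31 + 22
31 = 1×22 + 9
22 = 2×9 + 4
9 = 2×4 + 1
4 = 4×1 + 0
gcd(632, 7721) = 1, so the inverse exists.
Bézout: 1 = −143×7721 + 1747×632.
So 632⁻¹ ≡ 1747 (mod 7721).

1747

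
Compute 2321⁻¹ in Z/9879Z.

Run the extended Euclidean algorithm:
9879 = 4×2321 + 595
2321 = 3×595 + 536
595 = 1×536 + 59
536 = 9×59 + 5
59 = 11×5 + 4
5 = 1×4 + 1
4 = 4×1 + 0
gcd(2321, 9879) = 1, so the inverse exists.
Back-substitute for 1:
1 = 1×5 − 1×4
  = −1×59 + 12×5
  = 12×536 − 109×59
  = −109×595 + 121×536
  = 121×2321 − 472×595
  = −472×9879 + 2009×2321
So 2321⁻¹ ≡ 2009 (mod 9879).

2009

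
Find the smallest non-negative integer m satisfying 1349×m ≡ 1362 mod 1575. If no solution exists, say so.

663

gcd(1349, 1575) = 1, so a unique solution mod 1575 exists.
1349⁻¹ ≡ 899 (mod 1575).
m ≡ 899×1362 ≡ 663 (mod 1575).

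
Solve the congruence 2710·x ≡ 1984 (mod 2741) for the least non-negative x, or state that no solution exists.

gcd(2710, 2741) = 1, so a unique solution mod 2741 exists.
2710⁻¹ ≡ 1061 (mod 2741).
x ≡ 1061·1984 ≡ 2677 (mod 2741).

2677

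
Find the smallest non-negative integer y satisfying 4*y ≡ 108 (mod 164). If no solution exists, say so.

gcd(4, 164) = 4, and 4 | 108, so solutions exist.
Divide through by 4: 1*y ≡ 27 (mod 41).
1⁻¹ ≡ 1 (mod 41).
y ≡ 1*27 ≡ 27 (mod 41).
The smallest non-negative solution is y = 27.

27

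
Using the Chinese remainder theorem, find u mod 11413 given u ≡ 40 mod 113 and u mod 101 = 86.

113⁻¹ mod 101: 113·59 ≡ 1 (mod 101), so 113⁻¹ ≡ 59.
u = 40 + 113·((86 − 40)·59 mod 101) = 40 + 113·88 = 9984.

9984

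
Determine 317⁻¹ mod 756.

725

756 = 2·317 + 122
317 = 2·122 + 73
122 = 1·73 + 49
73 = 1·49 + 24
49 = 2·24 + 1
24 = 24·1 + 0
gcd(317, 756) = 1, so the inverse exists.
Bézout: 1 = 13·756 − 31·317.
So 317⁻¹ ≡ −31 ≡ 725 (mod 756).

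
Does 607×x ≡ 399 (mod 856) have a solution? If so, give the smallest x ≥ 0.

545

gcd(607, 856) = 1, so a unique solution mod 856 exists.
607⁻¹ ≡ 55 (mod 856).
x ≡ 55×399 ≡ 545 (mod 856).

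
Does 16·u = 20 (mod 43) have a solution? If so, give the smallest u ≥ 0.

12

gcd(16, 43) = 1, so a unique solution mod 43 exists.
16⁻¹ ≡ 35 (mod 43).
u ≡ 35·20 ≡ 12 (mod 43).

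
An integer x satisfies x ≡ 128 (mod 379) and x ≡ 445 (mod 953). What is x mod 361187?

379⁻¹ mod 953: 379×606 ≡ 1 (mod 953), so 379⁻¹ ≡ 606.
x = 128 + 379×((445 − 128)×606 mod 953) = 128 + 379×549 = 208199.

208199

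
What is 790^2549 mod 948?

Compute successive squares:
2549 in binary is 100111110101, i.e. 2549 = 2048 + 256 + 128 + 64 + 32 + 16 + 4 + 1.
790^1 ≡ 790 (mod 948)
790^2 ≡ 790^2 = 624100 ≡ 316 (mod 948)
790^4 ≡ 316^2 = 99856 ≡ 316 (mod 948)
790^8 ≡ 316^2 = 99856 ≡ 316 (mod 948)
790^16 ≡ 316^2 = 99856 ≡ 316 (mod 948)
790^32 ≡ 316^2 = 99856 ≡ 316 (mod 948)
790^64 ≡ 316^2 = 99856 ≡ 316 (mod 948)
790^128 ≡ 316^2 = 99856 ≡ 316 (mod 948)
790^256 ≡ 316^2 = 99856 ≡ 316 (mod 948)
790^512 ≡ 316^2 = 99856 ≡ 316 (mod 948)
790^1024 ≡ 316^2 = 99856 ≡ 316 (mod 948)
790^2048 ≡ 316^2 = 99856 ≡ 316 (mod 948)
790^2549 = 790^2048 × 790^256 × 790^128 × 790^64 × 790^32 × 790^16 × 790^4 × 790^1 ≡ 316 × 316 × 316 × 316 × 316 × 316 × 316 × 790 (mod 948).
Accumulate the product:
316 × 316 = 99856 ≡ 316
316 × 316 = 99856 ≡ 316
316 × 316 = 99856 ≡ 316
316 × 316 = 99856 ≡ 316
316 × 316 = 99856 ≡ 316
316 × 316 = 99856 ≡ 316
316 × 790 = 249640 ≡ 316

316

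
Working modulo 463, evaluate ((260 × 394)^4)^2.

47

260 × 394 = 102440 ≡ 117 (mod 463)
(117)^4 ≡ 120 (mod 463)
(120)^2 ≡ 47 (mod 463)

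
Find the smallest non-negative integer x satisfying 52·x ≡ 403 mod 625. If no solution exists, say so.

gcd(52, 625) = 1, so a unique solution mod 625 exists.
52⁻¹ ≡ 613 (mod 625).
x ≡ 613·403 ≡ 164 (mod 625).

164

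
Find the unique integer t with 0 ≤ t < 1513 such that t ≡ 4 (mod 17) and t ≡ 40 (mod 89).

752

17⁻¹ mod 89: 17×21 ≡ 1 (mod 89), so 17⁻¹ ≡ 21.
t = 4 + 17×((40 − 4)×21 mod 89) = 4 + 17×44 = 752.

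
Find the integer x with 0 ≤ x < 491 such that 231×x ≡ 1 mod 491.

By the extended Euclidean algorithm:
491 = 2·231 + 29
231 = 7·29 + 28
29 = 1·28 + 1
28 = 28·1 + 0
gcd(231, 491) = 1, so the inverse exists.
Back-substitute for 1:
1 = 1·29 − 1·28
  = −1·231 + 8·29
  = 8·491 − 17·231
So 231⁻¹ ≡ −17 ≡ 474 (mod 491).

474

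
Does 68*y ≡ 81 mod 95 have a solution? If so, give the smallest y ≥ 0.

92

gcd(68, 95) = 1, so a unique solution mod 95 exists.
68⁻¹ ≡ 7 (mod 95).
y ≡ 7*81 ≡ 92 (mod 95).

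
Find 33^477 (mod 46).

5

477 in binary is 111011101, i.e. 477 = 256 + 128 + 64 + 16 + 8 + 4 + 1.
33^1 ≡ 33 (mod 46)
33^2 ≡ 33^2 = 1089 ≡ 31 (mod 46)
33^4 ≡ 31^2 = 961 ≡ 41 (mod 46)
33^8 ≡ 41^2 = 1681 ≡ 25 (mod 46)
33^16 ≡ 25^2 = 625 ≡ 27 (mod 46)
33^32 ≡ 27^2 = 729 ≡ 39 (mod 46)
33^64 ≡ 39^2 = 1521 ≡ 3 (mod 46)
33^128 ≡ 3^2 = 9 (mod 46)
33^256 ≡ 9^2 = 81 ≡ 35 (mod 46)
33^477 = 33^256 · 33^128 · 33^64 · 33^16 · 33^8 · 33^4 · 33^1 ≡ 35 · 9 · 3 · 27 · 25 · 41 · 33 (mod 46).
Accumulate the product:
35 · 9 = 315 ≡ 39
39 · 3 = 117 ≡ 25
25 · 27 = 675 ≡ 31
31 · 25 = 775 ≡ 39
39 · 41 = 1599 ≡ 35
35 · 33 = 1155 ≡ 5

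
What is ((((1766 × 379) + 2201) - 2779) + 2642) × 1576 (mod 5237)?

3011

1766 × 379 = 669314 ≡ 4215 (mod 5237)
4215 + 2201 = 6416 ≡ 1179 (mod 5237)
1179 - 2779 = -1600 ≡ 3637 (mod 5237)
3637 + 2642 = 6279 ≡ 1042 (mod 5237)
1042 × 1576 = 1642192 ≡ 3011 (mod 5237)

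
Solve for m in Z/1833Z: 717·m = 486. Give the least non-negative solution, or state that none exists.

581

gcd(717, 1833) = 3, and 3 | 486, so solutions exist.
Divide through by 3: 239·m = 162 (mod 611).
239⁻¹ ≡ 294 (mod 611).
m ≡ 294·162 ≡ 581 (mod 611).
The smallest non-negative solution is m = 581.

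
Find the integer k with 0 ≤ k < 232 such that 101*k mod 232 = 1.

85

Apply the Euclidean algorithm and back-substitute:
232 = 2×101 + 30
101 = 3×30 + 11
30 = 2×11 + 8
11 = 1×8 + 3
8 = 2×3 + 2
3 = 1×2 + 1
2 = 2×1 + 0
gcd(101, 232) = 1, so the inverse exists.
Back-substitute for 1:
1 = 1×3 − 1×2
  = −1×8 + 3×3
  = 3×11 − 4×8
  = −4×30 + 11×11
  = 11×101 − 37×30
  = −37×232 + 85×101
So 101⁻¹ ≡ 85 (mod 232).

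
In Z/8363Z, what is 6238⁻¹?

By the extended Euclidean algorithm:
8363 = 1×6238 + 2125
6238 = 2×2125 + 1988
2125 = 1×1988 + 137
1988 = 14×137 + 70
137 = 1×70 + 67
70 = 1×67 + 3
67 = 22×3 + 1
3 = 3×1 + 0
gcd(6238, 8363) = 1, so the inverse exists.
Back-substitute for 1:
1 = 1×67 − 22×3
  = −22×70 + 23×67
  = 23×137 − 45×70
  = −45×1988 + 653×137
  = 653×2125 − 698×1988
  = −698×6238 + 2049×2125
  = 2049×8363 − 2747×6238
So 6238⁻¹ ≡ −2747 ≡ 5616 (mod 8363).

5616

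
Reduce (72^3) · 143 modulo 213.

(72)^3 ≡ 72 (mod 213)
72 · 143 = 10296 ≡ 72 (mod 213)

72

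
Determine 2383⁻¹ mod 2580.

By the extended Euclidean algorithm:
2580 = 1*2383 + 197
2383 = 12*197 + 19
197 = 10*19 + 7
19 = 2*7 + 5
7 = 1*5 + 2
5 = 2*2 + 1
2 = 2*1 + 0
gcd(2383, 2580) = 1, so the inverse exists.
Back-substitute for 1:
1 = 1*5 − 2*2
  = −2*7 + 3*5
  = 3*19 − 8*7
  = −8*197 + 83*19
  = 83*2383 − 1004*197
  = −1004*2580 + 1087*2383
So 2383⁻¹ ≡ 1087 (mod 2580).

1087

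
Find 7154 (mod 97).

73

7154 = 73×97 + 73, so 7154 ≡ 73 (mod 97).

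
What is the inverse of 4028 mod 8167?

4341

By the extended Euclidean algorithm:
8167 = 2×4028 + 111
4028 = 36×111 + 32
111 = 3×32 + 15
32 = 2×15 + 2
15 = 7×2 + 1
2 = 2×1 + 0
gcd(4028, 8167) = 1, so the inverse exists.
Bézout: 1 = 1887×8167 − 3826×4028.
So 4028⁻¹ ≡ −3826 ≡ 4341 (mod 8167).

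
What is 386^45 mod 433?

73

45 in binary is 101101, i.e. 45 = 32 + 8 + 4 + 1.
386^1 ≡ 386 (mod 433)
386^2 ≡ 386^2 = 148996 ≡ 44 (mod 433)
386^4 ≡ 44^2 = 1936 ≡ 204 (mod 433)
386^8 ≡ 204^2 = 41616 ≡ 48 (mod 433)
386^16 ≡ 48^2 = 2304 ≡ 139 (mod 433)
386^32 ≡ 139^2 = 19321 ≡ 269 (mod 433)
386^45 = 386^32 * 386^8 * 386^4 * 386^1 ≡ 269 * 48 * 204 * 386 (mod 433).
Accumulate the product:
269 * 48 = 12912 ≡ 355
355 * 204 = 72420 ≡ 109
109 * 386 = 42074 ≡ 73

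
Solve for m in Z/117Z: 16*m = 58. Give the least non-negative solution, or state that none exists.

gcd(16, 117) = 1, so a unique solution mod 117 exists.
16⁻¹ ≡ 22 (mod 117).
m ≡ 22*58 ≡ 106 (mod 117).

106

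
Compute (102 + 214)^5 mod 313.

243

102 + 214 = 316 ≡ 3 (mod 313)
(3)^5 ≡ 243 (mod 313)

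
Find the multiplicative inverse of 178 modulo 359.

359 = 2*178 + 3
178 = 59*3 + 1
3 = 3*1 + 0
gcd(178, 359) = 1, so the inverse exists.
Bézout: 1 = −59*359 + 119*178.
So 178⁻¹ ≡ 119 (mod 359).

119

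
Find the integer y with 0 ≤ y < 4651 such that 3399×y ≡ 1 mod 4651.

Run the extended Euclidean algorithm:
4651 = 1*3399 + 1252
3399 = 2*1252 + 895
1252 = 1*895 + 357
895 = 2*357 + 181
357 = 1*181 + 176
181 = 1*176 + 5
176 = 35*5 + 1
5 = 5*1 + 0
gcd(3399, 4651) = 1, so the inverse exists.
Back-substitute for 1:
1 = 1*176 − 35*5
  = −35*181 + 36*176
  = 36*357 − 71*181
  = −71*895 + 178*357
  = 178*1252 − 249*895
  = −249*3399 + 676*1252
  = 676*4651 − 925*3399
So 3399⁻¹ ≡ −925 ≡ 3726 (mod 4651).

3726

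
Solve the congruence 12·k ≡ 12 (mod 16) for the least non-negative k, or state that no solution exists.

1

gcd(12, 16) = 4, and 4 | 12, so solutions exist.
Divide through by 4: 3·k mod 4 = 3.
3⁻¹ ≡ 3 (mod 4).
k ≡ 3·3 ≡ 1 (mod 4).
The smallest non-negative solution is k = 1.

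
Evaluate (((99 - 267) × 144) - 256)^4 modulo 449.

331

99 - 267 = -168 ≡ 281 (mod 449)
281 × 144 = 40464 ≡ 54 (mod 449)
54 - 256 = -202 ≡ 247 (mod 449)
(247)^4 ≡ 331 (mod 449)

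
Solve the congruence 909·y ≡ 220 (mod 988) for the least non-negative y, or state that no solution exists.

gcd(909, 988) = 1, so a unique solution mod 988 exists.
909⁻¹ ≡ 25 (mod 988).
y ≡ 25·220 ≡ 560 (mod 988).

560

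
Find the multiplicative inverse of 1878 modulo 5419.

2092

5419 = 2*1878 + 1663
1878 = 1*1663 + 215
1663 = 7*215 + 158
215 = 1*158 + 57
158 = 2*57 + 44
57 = 1*44 + 13
44 = 3*13 + 5
13 = 2*5 + 3
5 = 1*3 + 2
3 = 1*2 + 1
2 = 2*1 + 0
gcd(1878, 5419) = 1, so the inverse exists.
Back-substitute for 1:
1 = 1*3 − 1*2
  = −1*5 + 2*3
  = 2*13 − 5*5
  = −5*44 + 17*13
  = 17*57 − 22*44
  = −22*158 + 61*57
  = 61*215 − 83*158
  = −83*1663 + 642*215
  = 642*1878 − 725*1663
  = −725*5419 + 2092*1878
So 1878⁻¹ ≡ 2092 (mod 5419).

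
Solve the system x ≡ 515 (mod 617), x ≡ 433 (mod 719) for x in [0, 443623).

18408

617⁻¹ mod 719: 617·289 ≡ 1 (mod 719), so 617⁻¹ ≡ 289.
x = 515 + 617·((433 − 515)·289 mod 719) = 515 + 617·29 = 18408.
Check: 18408 mod 617 = 515, 18408 mod 719 = 433. ✓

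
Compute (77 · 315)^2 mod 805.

77 · 315 = 24255 ≡ 105 (mod 805)
(105)^2 ≡ 560 (mod 805)

560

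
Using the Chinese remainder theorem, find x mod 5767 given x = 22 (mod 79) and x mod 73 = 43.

79⁻¹ mod 73: 79×61 ≡ 1 (mod 73), so 79⁻¹ ≡ 61.
x = 22 + 79×((43 − 22)×61 mod 73) = 22 + 79×40 = 3182.
Check: 3182 mod 79 = 22, 3182 mod 73 = 43. ✓

3182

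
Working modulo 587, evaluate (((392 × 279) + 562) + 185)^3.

392 × 279 = 109368 ≡ 186 (mod 587)
186 + 562 = 748 ≡ 161 (mod 587)
161 + 185 = 346
(346)^3 ≡ 81 (mod 587)

81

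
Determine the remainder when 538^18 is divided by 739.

20

Compute successive squares:
18 in binary is 10010, i.e. 18 = 16 + 2.
538^1 ≡ 538 (mod 739)
538^2 ≡ 538^2 = 289444 ≡ 495 (mod 739)
538^4 ≡ 495^2 = 245025 ≡ 416 (mod 739)
538^8 ≡ 416^2 = 173056 ≡ 130 (mod 739)
538^16 ≡ 130^2 = 16900 ≡ 642 (mod 739)
538^18 = 538^16 · 538^2 ≡ 642 · 495 (mod 739).
642 · 495 = 317790 ≡ 20 (mod 739).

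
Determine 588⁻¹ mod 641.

387

By the extended Euclidean algorithm:
641 = 1·588 + 53
588 = 11·53 + 5
53 = 10·5 + 3
5 = 1·3 + 2
3 = 1·2 + 1
2 = 2·1 + 0
gcd(588, 641) = 1, so the inverse exists.
Back-substitute for 1:
1 = 1·3 − 1·2
  = −1·5 + 2·3
  = 2·53 − 21·5
  = −21·588 + 233·53
  = 233·641 − 254·588
So 588⁻¹ ≡ −254 ≡ 387 (mod 641).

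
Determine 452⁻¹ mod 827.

580

Apply the Euclidean algorithm and back-substitute:
827 = 1*452 + 375
452 = 1*375 + 77
375 = 4*77 + 67
77 = 1*67 + 10
67 = 6*10 + 7
10 = 1*7 + 3
7 = 2*3 + 1
3 = 3*1 + 0
gcd(452, 827) = 1, so the inverse exists.
Bézout: 1 = 135*827 − 247*452.
So 452⁻¹ ≡ −247 ≡ 580 (mod 827).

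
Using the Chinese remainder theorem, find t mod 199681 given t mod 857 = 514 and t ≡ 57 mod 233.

128207

857⁻¹ mod 233: 857*146 ≡ 1 (mod 233), so 857⁻¹ ≡ 146.
t = 514 + 857*((57 − 514)*146 mod 233) = 514 + 857*149 = 128207.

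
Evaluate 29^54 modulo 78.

By square-and-multiply:
29^1 ≡ 29 (mod 78)
29^2 ≡ 29^2 = 841 ≡ 61 (mod 78)
29^4 ≡ 61^2 = 3721 ≡ 55 (mod 78)
29^8 ≡ 55^2 = 3025 ≡ 61 (mod 78)
29^16 ≡ 61^2 = 3721 ≡ 55 (mod 78)
29^32 ≡ 55^2 = 3025 ≡ 61 (mod 78)
29^54 = 29^32 · 29^16 · 29^4 · 29^2 ≡ 61 · 55 · 55 · 61 (mod 78).
Accumulate the product:
61 · 55 = 3355 ≡ 1
1 · 55 = 55
55 · 61 = 3355 ≡ 1

1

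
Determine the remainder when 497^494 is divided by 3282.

494 in binary is 111101110, i.e. 494 = 256 + 128 + 64 + 32 + 8 + 4 + 2.
497^1 ≡ 497 (mod 3282)
497^2 ≡ 497^2 = 247009 ≡ 859 (mod 3282)
497^4 ≡ 859^2 = 737881 ≡ 2713 (mod 3282)
497^8 ≡ 2713^2 = 7360369 ≡ 2125 (mod 3282)
497^16 ≡ 2125^2 = 4515625 ≡ 2875 (mod 3282)
497^32 ≡ 2875^2 = 8265625 ≡ 1549 (mod 3282)
497^64 ≡ 1549^2 = 2399401 ≡ 259 (mod 3282)
497^128 ≡ 259^2 = 67081 ≡ 1441 (mod 3282)
497^256 ≡ 1441^2 = 2076481 ≡ 2257 (mod 3282)
497^494 = 497^256 · 497^128 · 497^64 · 497^32 · 497^8 · 497^4 · 497^2 ≡ 2257 · 1441 · 259 · 1549 · 2125 · 2713 · 859 (mod 3282).
Accumulate the product:
2257 · 1441 = 3252337 ≡ 3157
3157 · 259 = 817663 ≡ 445
445 · 1549 = 689305 ≡ 85
85 · 2125 = 180625 ≡ 115
115 · 2713 = 311995 ≡ 205
205 · 859 = 176095 ≡ 2149

2149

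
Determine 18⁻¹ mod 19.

Apply the Euclidean algorithm and back-substitute:
19 = 1·18 + 1
18 = 18·1 + 0
gcd(18, 19) = 1, so the inverse exists.
Back-substitute for 1:
1 = 1·19 − 1·18
So 18⁻¹ ≡ −1 ≡ 18 (mod 19).

18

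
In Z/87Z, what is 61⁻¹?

10

Run the extended Euclidean algorithm:
87 = 1·61 + 26
61 = 2·26 + 9
26 = 2·9 + 8
9 = 1·8 + 1
8 = 8·1 + 0
gcd(61, 87) = 1, so the inverse exists.
Back-substitute for 1:
1 = 1·9 − 1·8
  = −1·26 + 3·9
  = 3·61 − 7·26
  = −7·87 + 10·61
So 61⁻¹ ≡ 10 (mod 87).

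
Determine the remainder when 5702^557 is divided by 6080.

3392

Compute successive squares:
557 in binary is 1000101101, i.e. 557 = 512 + 32 + 8 + 4 + 1.
5702^1 ≡ 5702 (mod 6080)
5702^2 ≡ 5702^2 = 32512804 ≡ 3044 (mod 6080)
5702^4 ≡ 3044^2 = 9265936 ≡ 16 (mod 6080)
5702^8 ≡ 16^2 = 256 (mod 6080)
5702^16 ≡ 256^2 = 65536 ≡ 4736 (mod 6080)
5702^32 ≡ 4736^2 = 22429696 ≡ 576 (mod 6080)
5702^64 ≡ 576^2 = 331776 ≡ 3456 (mod 6080)
5702^128 ≡ 3456^2 = 11943936 ≡ 2816 (mod 6080)
5702^256 ≡ 2816^2 = 7929856 ≡ 1536 (mod 6080)
5702^512 ≡ 1536^2 = 2359296 ≡ 256 (mod 6080)
5702^557 = 5702^512 · 5702^32 · 5702^8 · 5702^4 · 5702^1 ≡ 256 · 576 · 256 · 16 · 5702 (mod 6080).
Accumulate the product:
256 · 576 = 147456 ≡ 1536
1536 · 256 = 393216 ≡ 4096
4096 · 16 = 65536 ≡ 4736
4736 · 5702 = 27004672 ≡ 3392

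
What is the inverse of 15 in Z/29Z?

2

29 = 1·15 + 14
15 = 1·14 + 1
14 = 14·1 + 0
gcd(15, 29) = 1, so the inverse exists.
Back-substitute for 1:
1 = 1·15 − 1·14
  = −1·29 + 2·15
So 15⁻¹ ≡ 2 (mod 29).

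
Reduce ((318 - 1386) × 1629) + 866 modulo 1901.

509

318 - 1386 = -1068 ≡ 833 (mod 1901)
833 × 1629 = 1356957 ≡ 1544 (mod 1901)
1544 + 866 = 2410 ≡ 509 (mod 1901)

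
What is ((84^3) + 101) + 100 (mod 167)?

(84)^3 ≡ 21 (mod 167)
21 + 101 = 122
122 + 100 = 222 ≡ 55 (mod 167)

55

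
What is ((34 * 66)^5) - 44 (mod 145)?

34 * 66 = 2244 ≡ 69 (mod 145)
(69)^5 ≡ 14 (mod 145)
14 - 44 = -30 ≡ 115 (mod 145)

115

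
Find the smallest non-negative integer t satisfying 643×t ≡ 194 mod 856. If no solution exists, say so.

622

gcd(643, 856) = 1, so a unique solution mod 856 exists.
643⁻¹ ≡ 643 (mod 856).
t ≡ 643×194 ≡ 622 (mod 856).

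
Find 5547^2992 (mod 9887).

2992 in binary is 101110110000, i.e. 2992 = 2048 + 512 + 256 + 128 + 32 + 16.
5547^1 ≡ 5547 (mod 9887)
5547^2 ≡ 5547^2 = 30769209 ≡ 865 (mod 9887)
5547^4 ≡ 865^2 = 748225 ≡ 6700 (mod 9887)
5547^8 ≡ 6700^2 = 44890000 ≡ 3020 (mod 9887)
5547^16 ≡ 3020^2 = 9120400 ≡ 4586 (mod 9887)
5547^32 ≡ 4586^2 = 21031396 ≡ 1747 (mod 9887)
5547^64 ≡ 1747^2 = 3052009 ≡ 6813 (mod 9887)
5547^128 ≡ 6813^2 = 46416969 ≡ 7391 (mod 9887)
5547^256 ≡ 7391^2 = 54626881 ≡ 1206 (mod 9887)
5547^512 ≡ 1206^2 = 1454436 ≡ 1047 (mod 9887)
5547^1024 ≡ 1047^2 = 1096209 ≡ 8639 (mod 9887)
5547^2048 ≡ 8639^2 = 74632321 ≡ 5245 (mod 9887)
5547^2992 = 5547^2048 * 5547^512 * 5547^256 * 5547^128 * 5547^32 * 5547^16 ≡ 5245 * 1047 * 1206 * 7391 * 1747 * 4586 (mod 9887).
Accumulate the product:
5245 * 1047 = 5491515 ≡ 4230
4230 * 1206 = 5101380 ≡ 9575
9575 * 7391 = 70768825 ≡ 7566
7566 * 1747 = 13217802 ≡ 8770
8770 * 4586 = 40219220 ≡ 8791

8791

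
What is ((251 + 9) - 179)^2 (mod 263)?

251 + 9 = 260
260 - 179 = 81
(81)^2 ≡ 249 (mod 263)

249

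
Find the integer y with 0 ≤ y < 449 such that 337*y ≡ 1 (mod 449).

4

Apply the Euclidean algorithm and back-substitute:
449 = 1·337 + 112
337 = 3·112 + 1
112 = 112·1 + 0
gcd(337, 449) = 1, so the inverse exists.
Bézout: 1 = −3·449 + 4·337.
So 337⁻¹ ≡ 4 (mod 449).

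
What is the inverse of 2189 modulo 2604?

2604 = 1×2189 + 415
2189 = 5×415 + 114
415 = 3×114 + 73
114 = 1×73 + 41
73 = 1×41 + 32
41 = 1×32 + 9
32 = 3×9 + 5
9 = 1×5 + 4
5 = 1×4 + 1
4 = 4×1 + 0
gcd(2189, 2604) = 1, so the inverse exists.
Back-substitute for 1:
1 = 1×5 − 1×4
  = −1×9 + 2×5
  = 2×32 − 7×9
  = −7×41 + 9×32
  = 9×73 − 16×41
  = −16×114 + 25×73
  = 25×415 − 91×114
  = −91×2189 + 480×415
  = 480×2604 − 571×2189
So 2189⁻¹ ≡ −571 ≡ 2033 (mod 2604).

2033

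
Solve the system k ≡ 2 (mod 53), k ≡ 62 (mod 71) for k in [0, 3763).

53⁻¹ mod 71: 53·67 ≡ 1 (mod 71), so 53⁻¹ ≡ 67.
k = 2 + 53·((62 − 2)·67 mod 71) = 2 + 53·44 = 2334.

2334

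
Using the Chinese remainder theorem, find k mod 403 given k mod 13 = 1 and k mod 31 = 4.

66

13⁻¹ mod 31: 13×12 ≡ 1 (mod 31), so 13⁻¹ ≡ 12.
k = 1 + 13×((4 − 1)×12 mod 31) = 1 + 13×5 = 66.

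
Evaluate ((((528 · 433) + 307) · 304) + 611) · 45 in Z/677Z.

221

528 · 433 = 228624 ≡ 475 (mod 677)
475 + 307 = 782 ≡ 105 (mod 677)
105 · 304 = 31920 ≡ 101 (mod 677)
101 + 611 = 712 ≡ 35 (mod 677)
35 · 45 = 1575 ≡ 221 (mod 677)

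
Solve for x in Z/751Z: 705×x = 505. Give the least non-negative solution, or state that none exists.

38

gcd(705, 751) = 1, so a unique solution mod 751 exists.
705⁻¹ ≡ 702 (mod 751).
x ≡ 702×505 ≡ 38 (mod 751).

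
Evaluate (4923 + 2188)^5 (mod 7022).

3543

4923 + 2188 = 7111 ≡ 89 (mod 7022)
(89)^5 ≡ 3543 (mod 7022)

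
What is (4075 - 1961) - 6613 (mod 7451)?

2952

4075 - 1961 = 2114
2114 - 6613 = -4499 ≡ 2952 (mod 7451)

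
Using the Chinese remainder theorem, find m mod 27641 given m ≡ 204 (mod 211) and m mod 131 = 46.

19827

211⁻¹ mod 131: 211×113 ≡ 1 (mod 131), so 211⁻¹ ≡ 113.
m = 204 + 211×((46 − 204)×113 mod 131) = 204 + 211×93 = 19827.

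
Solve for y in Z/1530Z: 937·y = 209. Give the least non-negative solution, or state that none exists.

317

gcd(937, 1530) = 1, so a unique solution mod 1530 exists.
937⁻¹ ≡ 1063 (mod 1530).
y ≡ 1063·209 ≡ 317 (mod 1530).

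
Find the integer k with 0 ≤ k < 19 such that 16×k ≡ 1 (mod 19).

Run the extended Euclidean algorithm:
19 = 1·16 + 3
16 = 5·3 + 1
3 = 3·1 + 0
gcd(16, 19) = 1, so the inverse exists.
Bézout: 1 = −5·19 + 6·16.
So 16⁻¹ ≡ 6 (mod 19).

6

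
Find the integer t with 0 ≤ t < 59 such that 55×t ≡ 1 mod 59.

Run the extended Euclidean algorithm:
59 = 1*55 + 4
55 = 13*4 + 3
4 = 1*3 + 1
3 = 3*1 + 0
gcd(55, 59) = 1, so the inverse exists.
Back-substitute for 1:
1 = 1*4 − 1*3
  = −1*55 + 14*4
  = 14*59 − 15*55
So 55⁻¹ ≡ −15 ≡ 44 (mod 59).

44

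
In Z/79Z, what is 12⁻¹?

Apply the Euclidean algorithm and back-substitute:
79 = 6·12 + 7
12 = 1·7 + 5
7 = 1·5 + 2
5 = 2·2 + 1
2 = 2·1 + 0
gcd(12, 79) = 1, so the inverse exists.
Bézout: 1 = −5·79 + 33·12.
So 12⁻¹ ≡ 33 (mod 79).

33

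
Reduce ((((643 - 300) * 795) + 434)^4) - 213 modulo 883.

643 - 300 = 343
343 * 795 = 272685 ≡ 721 (mod 883)
721 + 434 = 1155 ≡ 272 (mod 883)
(272)^4 ≡ 24 (mod 883)
24 - 213 = -189 ≡ 694 (mod 883)

694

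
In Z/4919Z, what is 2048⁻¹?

Apply the Euclidean algorithm and back-substitute:
4919 = 2·2048 + 823
2048 = 2·823 + 402
823 = 2·402 + 19
402 = 21·19 + 3
19 = 6·3 + 1
3 = 3·1 + 0
gcd(2048, 4919) = 1, so the inverse exists.
Back-substitute for 1:
1 = 1·19 − 6·3
  = −6·402 + 127·19
  = 127·823 − 260·402
  = −260·2048 + 647·823
  = 647·4919 − 1554·2048
So 2048⁻¹ ≡ −1554 ≡ 3365 (mod 4919).

3365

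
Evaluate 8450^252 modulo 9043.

Using repeated squaring:
252 in binary is 11111100, i.e. 252 = 128 + 64 + 32 + 16 + 8 + 4.
8450^1 ≡ 8450 (mod 9043)
8450^2 ≡ 8450^2 = 71402500 ≡ 8015 (mod 9043)
8450^4 ≡ 8015^2 = 64240225 ≡ 7796 (mod 9043)
8450^8 ≡ 7796^2 = 60777616 ≡ 8656 (mod 9043)
8450^16 ≡ 8656^2 = 74926336 ≡ 5081 (mod 9043)
8450^32 ≡ 5081^2 = 25816561 ≡ 7839 (mod 9043)
8450^64 ≡ 7839^2 = 61449921 ≡ 2736 (mod 9043)
8450^128 ≡ 2736^2 = 7485696 ≡ 7135 (mod 9043)
8450^252 = 8450^128 × 8450^64 × 8450^32 × 8450^16 × 8450^8 × 8450^4 ≡ 7135 × 2736 × 7839 × 5081 × 8656 × 7796 (mod 9043).
Accumulate the product:
7135 × 2736 = 19521360 ≡ 6566
6566 × 7839 = 51470874 ≡ 7161
7161 × 5081 = 36385041 ≡ 5052
5052 × 8656 = 43730112 ≡ 7207
7207 × 7796 = 56185772 ≡ 1613

1613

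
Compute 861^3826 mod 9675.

By square-and-multiply:
861^1 ≡ 861 (mod 9675)
861^2 ≡ 861^2 = 741321 ≡ 6021 (mod 9675)
861^4 ≡ 6021^2 = 36252441 ≡ 216 (mod 9675)
861^8 ≡ 216^2 = 46656 ≡ 7956 (mod 9675)
861^16 ≡ 7956^2 = 63297936 ≡ 4086 (mod 9675)
861^32 ≡ 4086^2 = 16695396 ≡ 6021 (mod 9675)
861^64 ≡ 6021^2 = 36252441 ≡ 216 (mod 9675)
861^128 ≡ 216^2 = 46656 ≡ 7956 (mod 9675)
861^256 ≡ 7956^2 = 63297936 ≡ 4086 (mod 9675)
861^512 ≡ 4086^2 = 16695396 ≡ 6021 (mod 9675)
861^1024 ≡ 6021^2 = 36252441 ≡ 216 (mod 9675)
861^2048 ≡ 216^2 = 46656 ≡ 7956 (mod 9675)
861^3826 = 861^2048 · 861^1024 · 861^512 · 861^128 · 861^64 · 861^32 · 861^16 · 861^2 ≡ 7956 · 216 · 6021 · 7956 · 216 · 6021 · 4086 · 6021 (mod 9675).
Accumulate the product:
7956 · 216 = 1718496 ≡ 6021
6021 · 6021 = 36252441 ≡ 216
216 · 7956 = 1718496 ≡ 6021
6021 · 216 = 1300536 ≡ 4086
4086 · 6021 = 24601806 ≡ 7956
7956 · 4086 = 32508216 ≡ 216
216 · 6021 = 1300536 ≡ 4086

4086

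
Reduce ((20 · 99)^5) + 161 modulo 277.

4

20 · 99 = 1980 ≡ 41 (mod 277)
(41)^5 ≡ 120 (mod 277)
120 + 161 = 281 ≡ 4 (mod 277)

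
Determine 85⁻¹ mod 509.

6

Run the extended Euclidean algorithm:
509 = 5·85 + 84
85 = 1·84 + 1
84 = 84·1 + 0
gcd(85, 509) = 1, so the inverse exists.
Back-substitute for 1:
1 = 1·85 − 1·84
  = −1·509 + 6·85
So 85⁻¹ ≡ 6 (mod 509).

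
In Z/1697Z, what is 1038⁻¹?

600

Apply the Euclidean algorithm and back-substitute:
1697 = 1·1038 + 659
1038 = 1·659 + 379
659 = 1·379 + 280
379 = 1·280 + 99
280 = 2·99 + 82
99 = 1·82 + 17
82 = 4·17 + 14
17 = 1·14 + 3
14 = 4·3 + 2
3 = 1·2 + 1
2 = 2·1 + 0
gcd(1038, 1697) = 1, so the inverse exists.
Back-substitute for 1:
1 = 1·3 − 1·2
  = −1·14 + 5·3
  = 5·17 − 6·14
  = −6·82 + 29·17
  = 29·99 − 35·82
  = −35·280 + 99·99
  = 99·379 − 134·280
  = −134·659 + 233·379
  = 233·1038 − 367·659
  = −367·1697 + 600·1038
So 1038⁻¹ ≡ 600 (mod 1697).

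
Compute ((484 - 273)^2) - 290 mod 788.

103

484 - 273 = 211
(211)^2 ≡ 393 (mod 788)
393 - 290 = 103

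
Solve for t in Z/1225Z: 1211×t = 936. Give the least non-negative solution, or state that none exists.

no solution

gcd(1211, 1225) = 7, and 7 does not divide 936.
So the congruence has no solution.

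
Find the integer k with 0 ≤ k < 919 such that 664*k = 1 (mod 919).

555

Run the extended Euclidean algorithm:
919 = 1·664 + 255
664 = 2·255 + 154
255 = 1·154 + 101
154 = 1·101 + 53
101 = 1·53 + 48
53 = 1·48 + 5
48 = 9·5 + 3
5 = 1·3 + 2
3 = 1·2 + 1
2 = 2·1 + 0
gcd(664, 919) = 1, so the inverse exists.
Bézout: 1 = 263·919 − 364·664.
So 664⁻¹ ≡ −364 ≡ 555 (mod 919).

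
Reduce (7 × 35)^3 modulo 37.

31

7 × 35 = 245 ≡ 23 (mod 37)
(23)^3 ≡ 31 (mod 37)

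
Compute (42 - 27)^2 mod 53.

13

42 - 27 = 15
(15)^2 ≡ 13 (mod 53)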